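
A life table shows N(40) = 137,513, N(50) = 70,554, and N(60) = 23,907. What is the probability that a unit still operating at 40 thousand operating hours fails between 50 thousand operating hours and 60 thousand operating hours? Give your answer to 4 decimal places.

This is the probability of reaching 50 but not 60, conditional on being operational at 40: (N(50) − N(60)) / N(40).
= (70,554 − 23,907) / 137,513 = 46,647 / 137,513 = 0.339219.

0.3392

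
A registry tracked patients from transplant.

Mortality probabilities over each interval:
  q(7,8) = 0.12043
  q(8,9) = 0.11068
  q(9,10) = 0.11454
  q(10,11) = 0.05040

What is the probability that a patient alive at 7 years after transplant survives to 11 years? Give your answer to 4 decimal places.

Chaining the interval survival probabilities: (1 − 0.12043) × (1 − 0.11068) × (1 − 0.11454) × (1 − 0.05040).
= 0.87957 × 0.88932 × 0.88546 × 0.94960 = 0.657716.

0.6577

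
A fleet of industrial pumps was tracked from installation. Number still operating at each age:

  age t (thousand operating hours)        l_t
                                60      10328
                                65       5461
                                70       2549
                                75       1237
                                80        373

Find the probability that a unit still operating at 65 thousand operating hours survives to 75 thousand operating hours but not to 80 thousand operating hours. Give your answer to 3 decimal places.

This is the probability of reaching 75 but not 80, conditional on being operational at 65: (l_75 − l_80) / l_65.
= (1237 − 373) / 5461 = 864 / 5461 = 0.158213.

0.158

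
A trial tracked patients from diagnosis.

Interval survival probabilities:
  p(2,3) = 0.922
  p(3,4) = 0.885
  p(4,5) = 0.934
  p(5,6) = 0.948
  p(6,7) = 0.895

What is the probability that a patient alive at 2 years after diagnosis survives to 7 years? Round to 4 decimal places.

0.6466

The overall survival probability is 0.922 × 0.885 × 0.934 × 0.948 × 0.895.
= 0.646625.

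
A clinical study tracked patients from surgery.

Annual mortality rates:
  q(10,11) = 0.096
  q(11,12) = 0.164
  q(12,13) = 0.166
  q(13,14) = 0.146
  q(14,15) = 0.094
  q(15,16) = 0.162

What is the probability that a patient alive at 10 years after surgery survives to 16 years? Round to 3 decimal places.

0.409

Chaining the interval survival probabilities: (1 − 0.096) × (1 − 0.164) × (1 − 0.166) × (1 − 0.146) × (1 − 0.094) × (1 − 0.162).
= 0.904 × 0.836 × 0.834 × 0.854 × 0.906 × 0.838 = 0.408668.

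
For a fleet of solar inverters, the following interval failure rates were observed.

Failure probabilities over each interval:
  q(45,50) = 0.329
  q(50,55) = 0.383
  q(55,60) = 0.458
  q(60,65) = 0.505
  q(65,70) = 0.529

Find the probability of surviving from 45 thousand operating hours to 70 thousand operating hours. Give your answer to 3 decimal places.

Chaining the interval survival probabilities: (1 − 0.329) × (1 − 0.383) × (1 − 0.458) × (1 − 0.505) × (1 − 0.529).
= 0.671 × 0.617 × 0.542 × 0.495 × 0.471 = 0.052316.

0.052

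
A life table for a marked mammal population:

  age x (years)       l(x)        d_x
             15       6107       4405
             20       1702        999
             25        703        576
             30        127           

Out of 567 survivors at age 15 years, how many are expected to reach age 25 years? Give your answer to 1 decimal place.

The relevant probability is 703/6107 = 0.115114.
Expected number = 567 × 0.115114 = 65.3.

65.3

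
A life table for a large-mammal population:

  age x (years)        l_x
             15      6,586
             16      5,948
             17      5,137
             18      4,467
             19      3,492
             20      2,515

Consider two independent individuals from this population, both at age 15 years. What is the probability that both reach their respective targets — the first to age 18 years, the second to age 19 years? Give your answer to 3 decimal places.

0.360

p₁ = l_18/l_15 = 4,467/6,586 = 0.678257; p₂ = l_19/l_15 = 3,492/6,586 = 0.530216.
P(both) = p₁ × p₂ = 0.678257 × 0.530216 = 0.359623.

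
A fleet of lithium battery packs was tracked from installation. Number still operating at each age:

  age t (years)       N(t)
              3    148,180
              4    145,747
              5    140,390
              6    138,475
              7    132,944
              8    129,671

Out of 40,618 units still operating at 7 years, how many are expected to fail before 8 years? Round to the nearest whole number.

The relevant probability is 1 − 129,671/132,944 = 0.024619.
Expected number = 40,618 × 0.024619 = 1000.

1000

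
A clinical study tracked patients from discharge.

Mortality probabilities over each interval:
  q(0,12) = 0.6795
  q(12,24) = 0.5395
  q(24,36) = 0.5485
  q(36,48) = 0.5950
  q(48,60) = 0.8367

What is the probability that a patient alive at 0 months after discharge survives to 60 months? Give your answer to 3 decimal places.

P(survive 0→60) = (1 − 0.6795) × (1 − 0.5395) × (1 − 0.5485) × (1 − 0.5950) × (1 − 0.8367).
= 0.3205 × 0.4605 × 0.4515 × 0.4050 × 0.1633 = 0.004407.

0.004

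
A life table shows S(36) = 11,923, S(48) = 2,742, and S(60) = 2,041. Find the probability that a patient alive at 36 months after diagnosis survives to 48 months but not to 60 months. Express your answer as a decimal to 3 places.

This is the probability of reaching 48 but not 60, conditional on being alive at 36: (S(48) − S(60)) / S(36).
= (2,742 − 2,041) / 11,923 = 701 / 11,923 = 0.058794.

0.059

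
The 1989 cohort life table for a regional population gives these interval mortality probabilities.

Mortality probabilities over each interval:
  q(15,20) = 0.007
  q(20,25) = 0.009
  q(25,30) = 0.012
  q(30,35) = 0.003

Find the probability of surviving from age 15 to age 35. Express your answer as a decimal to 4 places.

0.9693

The overall survival probability is (1 − 0.007) × (1 − 0.009) × (1 − 0.012) × (1 − 0.003).
= 0.993 × 0.991 × 0.988 × 0.997 = 0.969337.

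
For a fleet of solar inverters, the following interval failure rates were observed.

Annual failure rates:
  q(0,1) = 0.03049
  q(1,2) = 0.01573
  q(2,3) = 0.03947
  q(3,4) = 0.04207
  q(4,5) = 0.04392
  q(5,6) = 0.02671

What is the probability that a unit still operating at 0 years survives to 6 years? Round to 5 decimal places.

0.81705

Chaining the interval survival probabilities: (1 − 0.03049) × (1 − 0.01573) × (1 − 0.03947) × (1 − 0.04207) × (1 − 0.04392) × (1 − 0.02671).
= 0.96951 × 0.98427 × 0.96053 × 0.95793 × 0.95608 × 0.97329 = 0.817048.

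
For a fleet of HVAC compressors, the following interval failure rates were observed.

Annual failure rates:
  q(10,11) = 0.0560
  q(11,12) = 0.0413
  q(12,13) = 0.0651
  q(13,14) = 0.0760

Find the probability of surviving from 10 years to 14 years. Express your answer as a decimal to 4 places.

0.7818

P(survive 10→14) = (1 − 0.0560) × (1 − 0.0413) × (1 − 0.0651) × (1 − 0.0760).
= 0.9440 × 0.9587 × 0.9349 × 0.9240 = 0.781793.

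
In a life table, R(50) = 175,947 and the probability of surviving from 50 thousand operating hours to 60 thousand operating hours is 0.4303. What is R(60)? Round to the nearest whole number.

R(60) = R(50) × p = 175,947 × 0.4303 = 75710.

75710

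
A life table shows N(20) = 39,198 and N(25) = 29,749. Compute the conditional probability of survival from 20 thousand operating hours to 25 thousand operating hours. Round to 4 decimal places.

0.7589

The conditional survival probability is N(25)/N(20) = 29,749/39,198 = 0.758942.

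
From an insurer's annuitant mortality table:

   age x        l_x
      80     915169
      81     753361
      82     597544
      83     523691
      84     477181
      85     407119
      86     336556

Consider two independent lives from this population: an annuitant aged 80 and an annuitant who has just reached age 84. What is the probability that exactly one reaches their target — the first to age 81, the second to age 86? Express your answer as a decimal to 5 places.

p₁ = l_81/l_80 = 753361/915169 = 0.823193; p₂ = l_86/l_84 = 336556/477181 = 0.705301.
P(exactly one) = p₁(1−p₂) + (1−p₁)p₂ = 0.242594 + 0.124702 = 0.367296.

0.36730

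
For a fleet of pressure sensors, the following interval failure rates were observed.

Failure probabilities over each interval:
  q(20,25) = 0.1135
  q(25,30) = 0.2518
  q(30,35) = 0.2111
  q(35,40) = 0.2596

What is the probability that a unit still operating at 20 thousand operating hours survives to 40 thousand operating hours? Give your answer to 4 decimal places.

Chaining the interval survival probabilities: (1 − 0.1135) × (1 − 0.2518) × (1 − 0.2111) × (1 − 0.2596).
= 0.8865 × 0.7482 × 0.7889 × 0.7404 = 0.387422.

0.3874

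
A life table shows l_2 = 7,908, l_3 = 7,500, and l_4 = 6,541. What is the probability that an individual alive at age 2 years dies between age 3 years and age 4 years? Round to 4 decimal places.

This is the probability of reaching 3 but not 4, conditional on being alive at 2: (l_3 − l_4) / l_2.
= (7,500 − 6,541) / 7,908 = 959 / 7,908 = 0.121270.

0.1213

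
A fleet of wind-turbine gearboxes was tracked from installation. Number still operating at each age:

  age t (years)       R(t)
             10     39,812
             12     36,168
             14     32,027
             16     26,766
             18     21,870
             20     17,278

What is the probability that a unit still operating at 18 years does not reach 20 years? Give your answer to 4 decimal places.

0.2100

P(fail before 20 | operational at 18) = 1 − R(20)/R(18) = 1 − 17,278/21,870 = (4,592)/21,870 = 0.209968.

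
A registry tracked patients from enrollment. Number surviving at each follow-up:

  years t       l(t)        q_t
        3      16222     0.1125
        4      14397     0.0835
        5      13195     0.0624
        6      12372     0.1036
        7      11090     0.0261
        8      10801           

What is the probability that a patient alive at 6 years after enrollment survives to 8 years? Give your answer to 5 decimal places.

The conditional survival probability is l(8)/l(6) = 10801/12372 = 0.873020.

0.87302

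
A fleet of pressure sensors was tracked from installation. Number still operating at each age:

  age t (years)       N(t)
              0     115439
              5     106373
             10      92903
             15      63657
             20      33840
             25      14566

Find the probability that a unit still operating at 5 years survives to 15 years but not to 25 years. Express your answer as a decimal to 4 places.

This is the probability of reaching 15 but not 25, conditional on being operational at 5: (N(15) − N(25)) / N(5).
= (63657 − 14566) / 106373 = 49091 / 106373 = 0.461499.

0.4615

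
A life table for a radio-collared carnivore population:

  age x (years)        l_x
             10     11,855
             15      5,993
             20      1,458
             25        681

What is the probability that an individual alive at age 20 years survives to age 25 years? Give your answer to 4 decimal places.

0.4671

The conditional survival probability is l_25/l_20 = 681/1,458 = 0.467078.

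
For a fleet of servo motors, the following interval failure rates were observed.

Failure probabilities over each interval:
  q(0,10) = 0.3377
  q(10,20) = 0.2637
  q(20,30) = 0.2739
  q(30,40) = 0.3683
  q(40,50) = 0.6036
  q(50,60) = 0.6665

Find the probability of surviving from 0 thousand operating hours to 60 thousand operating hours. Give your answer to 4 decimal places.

Chaining the interval survival probabilities: (1 − 0.3377) × (1 − 0.2637) × (1 − 0.2739) × (1 − 0.3683) × (1 − 0.6036) × (1 − 0.6665).
= 0.6623 × 0.7363 × 0.7261 × 0.6317 × 0.3964 × 0.3335 = 0.029570.

0.0296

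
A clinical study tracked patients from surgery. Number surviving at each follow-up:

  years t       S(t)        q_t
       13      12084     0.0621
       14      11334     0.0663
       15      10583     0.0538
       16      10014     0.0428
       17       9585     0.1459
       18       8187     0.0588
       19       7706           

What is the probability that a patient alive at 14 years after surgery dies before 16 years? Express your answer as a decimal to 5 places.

0.11646

P(die before 16 | alive at 14) = 1 − S(16)/S(14) = 1 − 10014/11334 = (1320)/11334 = 0.116464.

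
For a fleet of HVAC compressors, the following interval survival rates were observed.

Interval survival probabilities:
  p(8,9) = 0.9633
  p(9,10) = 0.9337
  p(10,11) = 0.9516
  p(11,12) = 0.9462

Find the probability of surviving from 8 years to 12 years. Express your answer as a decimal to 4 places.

0.8099

Survival from 8 to 12 is the product of surviving each interval: 0.9633 × 0.9337 × 0.9516 × 0.9462.
= 0.809853.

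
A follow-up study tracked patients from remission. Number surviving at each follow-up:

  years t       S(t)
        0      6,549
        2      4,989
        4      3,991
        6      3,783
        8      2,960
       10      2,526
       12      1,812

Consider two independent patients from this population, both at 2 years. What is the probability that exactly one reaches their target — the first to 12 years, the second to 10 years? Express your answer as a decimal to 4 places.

p₁ = S(12)/S(2) = 1,812/4,989 = 0.363199; p₂ = S(10)/S(2) = 2,526/4,989 = 0.506314.
P(exactly one) = p₁(1−p₂) + (1−p₁)p₂ = 0.179306 + 0.322421 = 0.501728.

0.5017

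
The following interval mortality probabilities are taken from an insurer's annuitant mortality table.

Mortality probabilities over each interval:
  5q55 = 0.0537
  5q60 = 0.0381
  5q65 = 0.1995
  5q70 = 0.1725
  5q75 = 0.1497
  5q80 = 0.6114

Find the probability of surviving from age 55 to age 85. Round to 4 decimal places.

Survival from 55 to 85 is the product of surviving each interval: (1 − 0.0537) × (1 − 0.0381) × (1 − 0.1995) × (1 − 0.1725) × (1 − 0.1497) × (1 − 0.6114).
= 0.9463 × 0.9619 × 0.8005 × 0.8275 × 0.8503 × 0.3886 = 0.199234.

0.1992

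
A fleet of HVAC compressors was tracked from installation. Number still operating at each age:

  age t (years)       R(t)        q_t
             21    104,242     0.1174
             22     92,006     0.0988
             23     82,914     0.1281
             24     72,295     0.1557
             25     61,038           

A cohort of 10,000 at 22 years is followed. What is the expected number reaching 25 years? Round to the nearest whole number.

6634

The relevant probability is 61,038/92,006 = 0.663413.
Expected number = 10,000 × 0.663413 = 6634.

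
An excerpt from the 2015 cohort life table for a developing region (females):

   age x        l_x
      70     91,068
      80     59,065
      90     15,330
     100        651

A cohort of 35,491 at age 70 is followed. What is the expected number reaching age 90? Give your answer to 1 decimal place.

The relevant probability is 15,330/91,068 = 0.168336.
Expected number = 35,491 × 0.168336 = 5974.4.

5974.4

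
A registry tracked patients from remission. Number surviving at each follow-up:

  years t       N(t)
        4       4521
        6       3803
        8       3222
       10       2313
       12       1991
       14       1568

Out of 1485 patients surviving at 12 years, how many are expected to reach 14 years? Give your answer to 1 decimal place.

1169.5

The relevant probability is 1568/1991 = 0.787544.
Expected number = 1485 × 0.787544 = 1169.5.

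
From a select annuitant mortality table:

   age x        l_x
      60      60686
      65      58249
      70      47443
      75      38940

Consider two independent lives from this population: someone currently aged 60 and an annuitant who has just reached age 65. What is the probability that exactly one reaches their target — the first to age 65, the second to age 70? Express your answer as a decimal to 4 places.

p₁ = l_65/l_60 = 58249/60686 = 0.959842; p₂ = l_70/l_65 = 47443/58249 = 0.814486.
P(exactly one) = p₁(1−p₂) + (1−p₁)p₂ = 0.178064 + 0.032708 = 0.210772.

0.2108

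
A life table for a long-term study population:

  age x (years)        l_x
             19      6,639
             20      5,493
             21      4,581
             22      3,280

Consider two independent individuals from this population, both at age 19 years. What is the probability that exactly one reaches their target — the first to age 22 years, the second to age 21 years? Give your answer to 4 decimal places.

0.5023

p₁ = l_22/l_19 = 3,280/6,639 = 0.494050; p₂ = l_21/l_19 = 4,581/6,639 = 0.690014.
P(exactly one) = p₁(1−p₂) + (1−p₁)p₂ = 0.153149 + 0.349113 = 0.502261.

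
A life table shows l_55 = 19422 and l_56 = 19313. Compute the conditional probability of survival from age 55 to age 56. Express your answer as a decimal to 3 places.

0.994

We want 1p55 = l_56/l_55.
The conditional survival probability is l_56/l_55 = 19313/19422 = 0.994388.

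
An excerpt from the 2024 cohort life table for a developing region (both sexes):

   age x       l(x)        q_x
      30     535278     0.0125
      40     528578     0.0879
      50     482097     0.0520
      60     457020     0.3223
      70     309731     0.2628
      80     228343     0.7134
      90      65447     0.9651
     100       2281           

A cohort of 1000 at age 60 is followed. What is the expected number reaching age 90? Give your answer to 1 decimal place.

143.2

The relevant probability is 65447/457020 = 0.143204.
Expected number = 1000 × 0.143204 = 143.2.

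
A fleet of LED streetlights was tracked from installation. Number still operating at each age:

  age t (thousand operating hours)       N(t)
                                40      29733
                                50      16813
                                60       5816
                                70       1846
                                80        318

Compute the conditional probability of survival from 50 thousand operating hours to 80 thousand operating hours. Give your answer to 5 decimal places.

The conditional survival probability is N(80)/N(50) = 318/16813 = 0.018914.

0.01891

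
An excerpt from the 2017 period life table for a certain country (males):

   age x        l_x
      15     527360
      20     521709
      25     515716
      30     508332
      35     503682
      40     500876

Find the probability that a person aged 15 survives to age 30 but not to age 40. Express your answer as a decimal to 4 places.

We want 15|10q15 = (l_30 − l_40)/l_15.
This is the probability of reaching 30 but not 40, conditional on being alive at 15: (l_30 − l_40) / l_15.
= (508332 − 500876) / 527360 = 7456 / 527360 = 0.014138.

0.0141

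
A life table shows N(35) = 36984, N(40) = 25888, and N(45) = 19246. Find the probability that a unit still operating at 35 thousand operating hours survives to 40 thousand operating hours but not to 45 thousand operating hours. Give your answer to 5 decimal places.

This is the probability of reaching 40 but not 45, conditional on being operational at 35: (N(40) − N(45)) / N(35).
= (25888 − 19246) / 36984 = 6642 / 36984 = 0.179591.

0.17959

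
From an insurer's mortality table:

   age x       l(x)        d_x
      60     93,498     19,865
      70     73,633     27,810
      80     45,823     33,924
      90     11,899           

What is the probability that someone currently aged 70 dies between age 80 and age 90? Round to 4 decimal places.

0.4607

This is the probability of reaching 80 but not 90, conditional on being alive at 70: (l(80) − l(90)) / l(70).
= (45,823 − 11,899) / 73,633 = 33,924 / 73,633 = 0.460717.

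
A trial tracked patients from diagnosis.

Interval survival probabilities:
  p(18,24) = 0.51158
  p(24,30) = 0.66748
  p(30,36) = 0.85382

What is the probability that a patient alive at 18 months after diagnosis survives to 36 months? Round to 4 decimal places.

0.2916

P(survive 18→36) = 0.51158 × 0.66748 × 0.85382.
= 0.291553.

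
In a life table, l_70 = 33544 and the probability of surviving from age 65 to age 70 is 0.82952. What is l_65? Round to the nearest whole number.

40438

l_65 = l_70 / p = 33544 / 0.82952 = 40438.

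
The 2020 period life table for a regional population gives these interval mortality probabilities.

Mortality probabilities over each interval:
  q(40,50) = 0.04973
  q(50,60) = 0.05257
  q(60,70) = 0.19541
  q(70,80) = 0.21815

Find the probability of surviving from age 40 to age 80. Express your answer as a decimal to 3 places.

Survival from 40 to 80 is the product of surviving each interval: (1 − 0.04973) × (1 − 0.05257) × (1 − 0.19541) × (1 − 0.21815).
= 0.95027 × 0.94743 × 0.80459 × 0.78185 = 0.566360.

0.566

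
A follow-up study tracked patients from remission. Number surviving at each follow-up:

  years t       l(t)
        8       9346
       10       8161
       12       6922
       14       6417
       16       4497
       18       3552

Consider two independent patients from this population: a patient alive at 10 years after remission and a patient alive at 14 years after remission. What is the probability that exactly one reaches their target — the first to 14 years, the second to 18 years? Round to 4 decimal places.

0.4693

p₁ = l(14)/l(10) = 6417/8161 = 0.786301; p₂ = l(18)/l(14) = 3552/6417 = 0.553530.
P(exactly one) = p₁(1−p₂) + (1−p₁)p₂ = 0.351060 + 0.118289 = 0.469349.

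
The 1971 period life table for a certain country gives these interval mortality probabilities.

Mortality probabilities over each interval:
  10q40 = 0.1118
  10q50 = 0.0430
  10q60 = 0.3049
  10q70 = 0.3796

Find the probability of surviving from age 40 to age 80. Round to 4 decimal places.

40p40 = (1 − 0.1118) × (1 − 0.0430) × (1 − 0.3049) × (1 − 0.3796).
= 0.8882 × 0.9570 × 0.6951 × 0.6204 = 0.366557.

0.3666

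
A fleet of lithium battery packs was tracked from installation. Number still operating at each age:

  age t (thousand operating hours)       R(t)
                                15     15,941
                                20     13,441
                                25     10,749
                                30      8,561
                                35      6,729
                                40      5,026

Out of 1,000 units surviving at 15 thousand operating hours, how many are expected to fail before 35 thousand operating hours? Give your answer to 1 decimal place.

577.9

The relevant probability is 1 − 6,729/15,941 = 0.577881.
Expected number = 1,000 × 0.577881 = 577.9.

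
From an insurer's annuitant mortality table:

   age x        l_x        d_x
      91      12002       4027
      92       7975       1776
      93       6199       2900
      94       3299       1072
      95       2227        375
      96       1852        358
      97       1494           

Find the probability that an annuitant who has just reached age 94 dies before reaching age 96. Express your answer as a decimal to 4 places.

0.4386

P(die before 96 | alive at 94) = 1 − l_96/l_94 = 1 − 1852/3299 = (1447)/3299 = 0.438618.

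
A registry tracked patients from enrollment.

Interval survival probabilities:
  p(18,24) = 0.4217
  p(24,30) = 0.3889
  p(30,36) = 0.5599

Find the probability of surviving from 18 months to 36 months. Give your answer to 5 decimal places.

Survival from 18 to 36 is the product of surviving each interval: 0.4217 × 0.3889 × 0.5599.
= 0.091823.

0.09182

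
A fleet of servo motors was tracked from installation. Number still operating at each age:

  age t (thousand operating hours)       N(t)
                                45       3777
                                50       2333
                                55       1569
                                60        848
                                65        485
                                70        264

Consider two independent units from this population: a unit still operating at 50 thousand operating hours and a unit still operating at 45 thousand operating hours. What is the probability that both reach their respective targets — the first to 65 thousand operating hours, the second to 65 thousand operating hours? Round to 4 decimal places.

0.0267

p₁ = N(65)/N(50) = 485/2333 = 0.207887; p₂ = N(65)/N(45) = 485/3777 = 0.128409.
P(both) = p₁ × p₂ = 0.207887 × 0.128409 = 0.026695.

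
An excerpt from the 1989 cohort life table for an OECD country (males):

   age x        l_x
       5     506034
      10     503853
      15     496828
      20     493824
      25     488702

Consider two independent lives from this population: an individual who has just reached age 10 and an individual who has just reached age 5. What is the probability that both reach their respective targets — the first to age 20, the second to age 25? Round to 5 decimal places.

0.94653

p₁ = l_20/l_10 = 493824/503853 = 0.980095; p₂ = l_25/l_5 = 488702/506034 = 0.965749.
P(both) = p₁ × p₂ = 0.980095 × 0.965749 = 0.946526.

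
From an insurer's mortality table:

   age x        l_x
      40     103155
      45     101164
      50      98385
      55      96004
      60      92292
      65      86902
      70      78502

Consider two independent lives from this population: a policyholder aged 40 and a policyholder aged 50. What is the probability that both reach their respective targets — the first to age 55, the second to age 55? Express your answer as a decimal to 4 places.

p₁ = l_55/l_40 = 96004/103155 = 0.930677; p₂ = l_55/l_50 = 96004/98385 = 0.975799.
P(both) = p₁ × p₂ = 0.930677 × 0.975799 = 0.908154.

0.9082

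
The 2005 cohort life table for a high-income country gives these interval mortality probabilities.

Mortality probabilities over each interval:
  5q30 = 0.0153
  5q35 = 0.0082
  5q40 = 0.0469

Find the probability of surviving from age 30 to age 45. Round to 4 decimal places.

The overall survival probability is (1 − 0.0153) × (1 − 0.0082) × (1 − 0.0469).
= 0.9847 × 0.9918 × 0.9531 = 0.930822.

0.9308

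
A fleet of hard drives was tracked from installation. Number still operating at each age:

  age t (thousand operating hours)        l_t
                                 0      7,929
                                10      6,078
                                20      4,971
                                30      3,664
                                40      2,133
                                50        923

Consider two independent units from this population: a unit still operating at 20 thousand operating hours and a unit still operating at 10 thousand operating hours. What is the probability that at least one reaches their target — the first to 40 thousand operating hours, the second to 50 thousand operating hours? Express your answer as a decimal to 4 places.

0.5158

p₁ = l_40/l_20 = 2,133/4,971 = 0.429089; p₂ = l_50/l_10 = 923/6,078 = 0.151859.
P(at least one) = 1 − (1−p₁)(1−p₂) = 1 − 0.570911 × 0.848141 = 0.515787.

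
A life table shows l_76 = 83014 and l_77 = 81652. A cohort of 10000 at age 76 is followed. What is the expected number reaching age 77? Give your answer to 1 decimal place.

9835.9

The relevant probability is 81652/83014 = 0.983593.
Expected number = 10000 × 0.983593 = 9835.9.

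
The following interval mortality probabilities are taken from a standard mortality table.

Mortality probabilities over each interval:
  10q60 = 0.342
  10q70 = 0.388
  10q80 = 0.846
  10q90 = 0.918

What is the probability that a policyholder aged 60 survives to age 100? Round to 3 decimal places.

Chaining the interval survival probabilities: (1 − 0.342) × (1 − 0.388) × (1 − 0.846) × (1 − 0.918).
= 0.658 × 0.612 × 0.154 × 0.082 = 0.005085.

0.005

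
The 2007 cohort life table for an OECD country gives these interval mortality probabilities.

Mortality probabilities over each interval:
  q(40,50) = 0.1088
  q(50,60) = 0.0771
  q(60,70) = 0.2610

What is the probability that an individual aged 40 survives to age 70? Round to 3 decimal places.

The overall survival probability is (1 − 0.1088) × (1 − 0.0771) × (1 − 0.2610).
= 0.8912 × 0.9229 × 0.7390 = 0.607819.

0.608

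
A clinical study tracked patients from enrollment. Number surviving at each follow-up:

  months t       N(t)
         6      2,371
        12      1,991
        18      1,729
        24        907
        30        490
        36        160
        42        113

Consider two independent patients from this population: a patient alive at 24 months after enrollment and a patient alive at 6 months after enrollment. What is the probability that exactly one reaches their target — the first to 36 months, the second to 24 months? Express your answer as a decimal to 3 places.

p₁ = N(36)/N(24) = 160/907 = 0.176406; p₂ = N(24)/N(6) = 907/2,371 = 0.382539.
P(exactly one) = p₁(1−p₂) + (1−p₁)p₂ = 0.108924 + 0.315057 = 0.423981.

0.424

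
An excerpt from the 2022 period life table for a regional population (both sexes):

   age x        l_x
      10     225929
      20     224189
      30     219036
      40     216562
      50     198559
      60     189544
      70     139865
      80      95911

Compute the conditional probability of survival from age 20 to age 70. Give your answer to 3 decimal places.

0.624

We want 50p20 = l_70/l_20.
The conditional survival probability is l_70/l_20 = 139865/224189 = 0.623871.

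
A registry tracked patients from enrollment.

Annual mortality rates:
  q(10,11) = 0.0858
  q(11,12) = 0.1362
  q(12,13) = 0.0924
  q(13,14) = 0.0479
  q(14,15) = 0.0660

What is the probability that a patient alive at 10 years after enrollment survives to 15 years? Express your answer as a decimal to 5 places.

0.63735

P(survive 10→15) = (1 − 0.0858) × (1 − 0.1362) × (1 − 0.0924) × (1 − 0.0479) × (1 − 0.0660).
= 0.9142 × 0.8638 × 0.9076 × 0.9521 × 0.9340 = 0.637351.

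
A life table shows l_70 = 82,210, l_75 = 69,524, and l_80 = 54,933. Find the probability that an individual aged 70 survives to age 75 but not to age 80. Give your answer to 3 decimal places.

We want 5|5q70 = (l_75 − l_80)/l_70.
This is the probability of reaching 75 but not 80, conditional on being alive at 70: (l_75 − l_80) / l_70.
= (69,524 − 54,933) / 82,210 = 14,591 / 82,210 = 0.177484.

0.177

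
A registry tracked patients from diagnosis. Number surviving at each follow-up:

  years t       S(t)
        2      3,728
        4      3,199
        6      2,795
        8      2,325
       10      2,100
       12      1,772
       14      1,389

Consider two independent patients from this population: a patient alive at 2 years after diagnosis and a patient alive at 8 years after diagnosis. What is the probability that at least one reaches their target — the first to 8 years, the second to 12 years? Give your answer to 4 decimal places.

p₁ = S(8)/S(2) = 2,325/3,728 = 0.623659; p₂ = S(12)/S(8) = 1,772/2,325 = 0.762151.
P(at least one) = 1 − (1−p₁)(1−p₂) = 1 − 0.376341 × 0.237849 = 0.910488.

0.9105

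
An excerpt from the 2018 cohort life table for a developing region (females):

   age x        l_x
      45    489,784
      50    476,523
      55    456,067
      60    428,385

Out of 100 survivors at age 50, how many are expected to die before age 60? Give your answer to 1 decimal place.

The relevant probability is 1 − 428,385/476,523 = 0.101019.
Expected number = 100 × 0.101019 = 10.1.

10.1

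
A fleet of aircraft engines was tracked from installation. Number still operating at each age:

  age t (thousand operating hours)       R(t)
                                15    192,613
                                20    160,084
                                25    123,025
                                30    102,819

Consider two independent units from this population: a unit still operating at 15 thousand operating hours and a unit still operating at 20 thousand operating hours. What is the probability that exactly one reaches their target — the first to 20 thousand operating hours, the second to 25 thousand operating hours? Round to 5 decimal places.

p₁ = R(20)/R(15) = 160,084/192,613 = 0.831117; p₂ = R(25)/R(20) = 123,025/160,084 = 0.768503.
P(exactly one) = p₁(1−p₂) + (1−p₁)p₂ = 0.192401 + 0.129787 = 0.322188.

0.32219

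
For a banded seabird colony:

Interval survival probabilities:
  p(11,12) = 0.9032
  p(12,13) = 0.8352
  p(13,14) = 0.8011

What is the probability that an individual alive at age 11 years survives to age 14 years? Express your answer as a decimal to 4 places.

0.6043

Survival from 11 to 14 is the product of surviving each interval: 0.9032 × 0.8352 × 0.8011.
= 0.604312.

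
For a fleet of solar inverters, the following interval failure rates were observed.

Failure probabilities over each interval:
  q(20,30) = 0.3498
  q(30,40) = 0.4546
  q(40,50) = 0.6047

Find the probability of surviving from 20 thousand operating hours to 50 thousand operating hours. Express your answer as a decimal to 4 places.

0.1402

Chaining the interval survival probabilities: (1 − 0.3498) × (1 − 0.4546) × (1 − 0.6047).
= 0.6502 × 0.5454 × 0.3953 = 0.140181.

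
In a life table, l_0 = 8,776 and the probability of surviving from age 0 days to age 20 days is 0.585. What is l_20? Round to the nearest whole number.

5134

l_20 = l_0 × p = 8,776 × 0.585 = 5134.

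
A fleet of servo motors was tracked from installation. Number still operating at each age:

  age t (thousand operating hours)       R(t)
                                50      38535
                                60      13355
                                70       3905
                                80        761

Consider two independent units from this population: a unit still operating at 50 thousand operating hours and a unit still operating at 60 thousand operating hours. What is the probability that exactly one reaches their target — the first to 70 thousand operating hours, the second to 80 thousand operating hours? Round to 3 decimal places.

p₁ = R(70)/R(50) = 3905/38535 = 0.101336; p₂ = R(80)/R(60) = 761/13355 = 0.056982.
P(exactly one) = p₁(1−p₂) + (1−p₁)p₂ = 0.095562 + 0.051208 = 0.146769.

0.147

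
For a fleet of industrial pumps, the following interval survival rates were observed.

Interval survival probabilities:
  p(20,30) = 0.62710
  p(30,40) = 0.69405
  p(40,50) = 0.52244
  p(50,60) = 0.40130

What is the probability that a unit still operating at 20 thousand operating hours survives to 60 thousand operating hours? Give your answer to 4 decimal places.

Survival from 20 to 60 is the product of surviving each interval: 0.62710 × 0.69405 × 0.52244 × 0.40130.
= 0.091250.

0.0913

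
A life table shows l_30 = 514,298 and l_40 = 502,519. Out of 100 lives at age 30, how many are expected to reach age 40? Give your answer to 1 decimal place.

The relevant probability is 502,519/514,298 = 0.977097.
Expected number = 100 × 0.977097 = 97.7.

97.7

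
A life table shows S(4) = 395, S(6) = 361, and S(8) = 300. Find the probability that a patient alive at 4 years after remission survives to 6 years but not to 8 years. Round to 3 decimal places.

This is the probability of reaching 6 but not 8, conditional on being alive at 4: (S(6) − S(8)) / S(4).
= (361 − 300) / 395 = 61 / 395 = 0.154430.

0.154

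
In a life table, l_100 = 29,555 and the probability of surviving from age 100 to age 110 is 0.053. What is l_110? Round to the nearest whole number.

l_110 = l_100 × p = 29,555 × 0.053 = 1566.

1566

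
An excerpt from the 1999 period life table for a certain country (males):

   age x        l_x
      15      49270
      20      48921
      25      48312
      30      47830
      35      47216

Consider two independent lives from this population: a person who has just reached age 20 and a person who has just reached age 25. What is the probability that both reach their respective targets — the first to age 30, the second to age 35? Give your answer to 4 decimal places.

0.9555

p₁ = l_30/l_20 = 47830/48921 = 0.977699; p₂ = l_35/l_25 = 47216/48312 = 0.977314.
P(both) = p₁ × p₂ = 0.977699 × 0.977314 = 0.955519.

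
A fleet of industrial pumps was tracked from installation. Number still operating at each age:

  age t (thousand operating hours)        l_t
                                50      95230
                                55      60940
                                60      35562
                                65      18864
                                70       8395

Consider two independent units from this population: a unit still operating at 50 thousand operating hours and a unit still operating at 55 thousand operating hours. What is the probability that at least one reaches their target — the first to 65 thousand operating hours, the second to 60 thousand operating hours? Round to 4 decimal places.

p₁ = l_65/l_50 = 18864/95230 = 0.198089; p₂ = l_60/l_55 = 35562/60940 = 0.583558.
P(at least one) = 1 − (1−p₁)(1−p₂) = 1 − 0.801911 × 0.416442 = 0.666051.

0.6661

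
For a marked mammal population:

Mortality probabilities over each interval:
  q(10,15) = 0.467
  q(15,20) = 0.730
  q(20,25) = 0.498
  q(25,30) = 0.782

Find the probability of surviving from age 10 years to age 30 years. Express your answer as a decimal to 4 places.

Chaining the interval survival probabilities: (1 − 0.467) × (1 − 0.730) × (1 − 0.498) × (1 − 0.782).
= 0.533 × 0.270 × 0.502 × 0.218 = 0.015749.

0.0157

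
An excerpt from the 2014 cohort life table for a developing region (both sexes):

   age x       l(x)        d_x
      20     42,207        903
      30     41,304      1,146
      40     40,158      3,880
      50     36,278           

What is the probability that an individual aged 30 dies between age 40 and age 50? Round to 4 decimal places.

0.0939

This is the probability of reaching 40 but not 50, conditional on being alive at 30: (l(40) − l(50)) / l(30).
= (40,158 − 36,278) / 41,304 = 3,880 / 41,304 = 0.093938.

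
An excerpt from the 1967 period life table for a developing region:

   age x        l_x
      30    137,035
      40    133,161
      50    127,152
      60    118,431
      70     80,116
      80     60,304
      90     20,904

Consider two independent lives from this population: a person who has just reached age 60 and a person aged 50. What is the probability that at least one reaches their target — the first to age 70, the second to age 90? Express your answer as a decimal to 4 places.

0.7297

p₁ = l_70/l_60 = 80,116/118,431 = 0.676478; p₂ = l_90/l_50 = 20,904/127,152 = 0.164402.
P(at least one) = 1 − (1−p₁)(1−p₂) = 1 − 0.323522 × 0.835598 = 0.729666.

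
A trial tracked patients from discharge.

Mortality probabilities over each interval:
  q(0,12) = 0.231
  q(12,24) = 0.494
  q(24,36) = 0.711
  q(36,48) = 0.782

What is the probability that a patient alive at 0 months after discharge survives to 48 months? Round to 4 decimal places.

0.0245

Survival from 0 to 48 is the product of surviving each interval: (1 − 0.231) × (1 − 0.494) × (1 − 0.711) × (1 − 0.782).
= 0.769 × 0.506 × 0.289 × 0.218 = 0.024515.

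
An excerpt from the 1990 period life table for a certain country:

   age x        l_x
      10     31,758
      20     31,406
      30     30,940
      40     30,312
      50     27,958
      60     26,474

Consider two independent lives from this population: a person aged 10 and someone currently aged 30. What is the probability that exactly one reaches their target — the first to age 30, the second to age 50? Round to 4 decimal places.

p₁ = l_30/l_10 = 30,940/31,758 = 0.974243; p₂ = l_50/l_30 = 27,958/30,940 = 0.903620.
P(exactly one) = p₁(1−p₂) + (1−p₁)p₂ = 0.093898 + 0.023275 = 0.117172.

0.1172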